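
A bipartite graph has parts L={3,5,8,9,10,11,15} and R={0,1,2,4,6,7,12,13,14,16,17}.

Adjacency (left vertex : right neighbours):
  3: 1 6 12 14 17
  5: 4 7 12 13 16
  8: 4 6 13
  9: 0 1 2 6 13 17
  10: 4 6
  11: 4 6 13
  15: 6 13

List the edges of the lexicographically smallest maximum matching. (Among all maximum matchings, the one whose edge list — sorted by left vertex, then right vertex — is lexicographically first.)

|M| = 6 (so the lex-smallest maximum matching has 6 edges)
process left vertices in ascending order; for each, take the smallest-labelled available neighbour that still permits 6 edges overall, or leave it unmatched if none does
lex-smallest matching: {3-1, 5-7, 8-4, 9-0, 10-6, 11-13}

Lex-smallest maximum matching: {(3,1), (5,7), (8,4), (9,0), (10,6), (11,13)}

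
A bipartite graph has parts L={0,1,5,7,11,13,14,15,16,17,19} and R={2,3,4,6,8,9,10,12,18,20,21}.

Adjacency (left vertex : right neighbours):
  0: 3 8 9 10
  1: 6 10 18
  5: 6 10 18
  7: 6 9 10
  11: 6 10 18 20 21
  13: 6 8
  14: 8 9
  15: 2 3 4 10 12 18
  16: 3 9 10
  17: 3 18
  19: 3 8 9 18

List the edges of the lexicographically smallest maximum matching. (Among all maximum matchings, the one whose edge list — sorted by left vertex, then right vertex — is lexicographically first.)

Lex-smallest maximum matching: {(0,3), (1,6), (5,10), (7,9), (11,20), (13,8), (15,2), (17,18)}

|M| = 8 (so the lex-smallest maximum matching has 8 edges)
process left vertices in ascending order; for each, take the smallest-labelled available neighbour that still permits 8 edges overall, or leave it unmatched if none does
lex-smallest matching: {0-3, 1-6, 5-10, 7-9, 11-20, 13-8, 15-2, 17-18}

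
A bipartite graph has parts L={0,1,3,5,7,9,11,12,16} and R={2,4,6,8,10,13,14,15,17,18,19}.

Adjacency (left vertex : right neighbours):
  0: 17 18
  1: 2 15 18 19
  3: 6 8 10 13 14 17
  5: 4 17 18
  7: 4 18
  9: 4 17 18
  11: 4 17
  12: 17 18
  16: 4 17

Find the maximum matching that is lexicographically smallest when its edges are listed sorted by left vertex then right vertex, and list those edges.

|M| = 5 (so the lex-smallest maximum matching has 5 edges)
process left vertices in ascending order; for each, take the smallest-labelled available neighbour that still permits 5 edges overall, or leave it unmatched if none does
lex-smallest matching: {0-17, 1-2, 3-6, 5-4, 7-18}

Lex-smallest maximum matching: {(0,17), (1,2), (3,6), (5,4), (7,18)}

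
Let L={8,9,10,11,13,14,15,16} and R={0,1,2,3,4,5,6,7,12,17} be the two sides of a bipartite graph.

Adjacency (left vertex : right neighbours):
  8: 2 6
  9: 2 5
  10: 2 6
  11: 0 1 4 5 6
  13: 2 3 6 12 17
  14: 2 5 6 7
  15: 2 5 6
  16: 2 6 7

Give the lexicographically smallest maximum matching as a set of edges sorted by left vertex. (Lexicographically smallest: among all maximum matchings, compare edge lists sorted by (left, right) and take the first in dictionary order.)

|M| = 6 (so the lex-smallest maximum matching has 6 edges)
process left vertices in ascending order; for each, take the smallest-labelled available neighbour that still permits 6 edges overall, or leave it unmatched if none does
lex-smallest matching: {8-2, 9-5, 10-6, 11-0, 13-3, 14-7}

Lex-smallest maximum matching: {(8,2), (9,5), (10,6), (11,0), (13,3), (14,7)}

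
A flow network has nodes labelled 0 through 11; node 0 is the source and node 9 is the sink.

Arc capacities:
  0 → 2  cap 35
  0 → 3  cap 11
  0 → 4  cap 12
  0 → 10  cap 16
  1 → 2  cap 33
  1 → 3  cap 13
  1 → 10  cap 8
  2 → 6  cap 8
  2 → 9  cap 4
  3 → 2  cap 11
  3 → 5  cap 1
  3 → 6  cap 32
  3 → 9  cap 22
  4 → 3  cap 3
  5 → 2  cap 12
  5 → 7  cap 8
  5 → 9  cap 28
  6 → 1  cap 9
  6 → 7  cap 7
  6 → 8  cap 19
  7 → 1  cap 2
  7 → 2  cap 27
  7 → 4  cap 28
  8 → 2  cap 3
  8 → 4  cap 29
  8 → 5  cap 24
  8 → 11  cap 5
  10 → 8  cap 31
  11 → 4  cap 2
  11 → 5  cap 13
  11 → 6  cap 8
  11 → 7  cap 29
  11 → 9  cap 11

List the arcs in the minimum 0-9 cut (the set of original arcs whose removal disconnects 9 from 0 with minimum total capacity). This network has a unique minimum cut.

Min-cut arcs: {(0,3), (0,10), (2,6), (2,9), (4,3)} (total capacity 42)

augment #1: 0→2→9 push 4
augment #2: 0→3→9 push 11
augment #3: 0→4→3→9 push 3
augment #4: 0→10→8→5→9 push 16
augment #5: 0→2→6→1→3→9 push 8
max flow = 42; residual-reachable set from 0 gives S-side
cut edges (S→T): {(0,3), (0,10), (2,6), (2,9), (4,3)} total cap 42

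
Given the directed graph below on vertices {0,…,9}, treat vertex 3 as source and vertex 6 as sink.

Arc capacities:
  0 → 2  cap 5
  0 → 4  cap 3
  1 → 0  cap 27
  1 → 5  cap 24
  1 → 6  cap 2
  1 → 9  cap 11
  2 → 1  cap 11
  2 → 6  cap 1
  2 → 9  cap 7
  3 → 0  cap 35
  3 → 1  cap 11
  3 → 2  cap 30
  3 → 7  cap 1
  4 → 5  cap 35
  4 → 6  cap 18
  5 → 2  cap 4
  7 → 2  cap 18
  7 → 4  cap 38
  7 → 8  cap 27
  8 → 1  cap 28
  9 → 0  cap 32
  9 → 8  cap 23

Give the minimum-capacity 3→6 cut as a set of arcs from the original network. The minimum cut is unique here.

augment #1: 3→1→6 push 2
augment #2: 3→2→6 push 1
augment #3: 3→0→4→6 push 3
augment #4: 3→7→4→6 push 1
max flow = 7; residual-reachable set from 3 gives S-side
cut edges (S→T): {(0,4), (1,6), (2,6), (3,7)} total cap 7

Min-cut arcs: {(0,4), (1,6), (2,6), (3,7)} (total capacity 7)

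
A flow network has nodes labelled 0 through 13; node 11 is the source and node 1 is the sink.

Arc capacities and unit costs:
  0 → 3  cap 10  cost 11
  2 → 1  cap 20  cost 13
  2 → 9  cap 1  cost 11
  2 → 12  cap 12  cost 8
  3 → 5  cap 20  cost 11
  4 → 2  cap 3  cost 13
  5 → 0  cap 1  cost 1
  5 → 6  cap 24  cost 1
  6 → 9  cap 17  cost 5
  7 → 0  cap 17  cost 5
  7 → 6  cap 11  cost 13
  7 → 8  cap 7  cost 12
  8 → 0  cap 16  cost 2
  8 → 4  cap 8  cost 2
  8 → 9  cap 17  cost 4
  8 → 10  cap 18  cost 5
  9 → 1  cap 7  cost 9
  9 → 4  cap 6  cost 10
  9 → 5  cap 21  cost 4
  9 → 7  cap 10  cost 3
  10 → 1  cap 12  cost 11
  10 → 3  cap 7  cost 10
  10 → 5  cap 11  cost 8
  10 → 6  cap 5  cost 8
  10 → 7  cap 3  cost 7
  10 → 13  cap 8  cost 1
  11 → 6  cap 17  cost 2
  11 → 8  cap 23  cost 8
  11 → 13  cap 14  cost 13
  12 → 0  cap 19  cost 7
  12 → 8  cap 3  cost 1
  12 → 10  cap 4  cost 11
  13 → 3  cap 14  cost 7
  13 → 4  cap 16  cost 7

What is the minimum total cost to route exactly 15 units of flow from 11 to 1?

shortest-cost path #1: 11→6→9→1 push 7 @ unit cost 16 (adds 112)
shortest-cost path #2: 11→8→10→1 push 8 @ unit cost 24 (adds 192)
total cost = 304

Minimum cost for 15 units: 304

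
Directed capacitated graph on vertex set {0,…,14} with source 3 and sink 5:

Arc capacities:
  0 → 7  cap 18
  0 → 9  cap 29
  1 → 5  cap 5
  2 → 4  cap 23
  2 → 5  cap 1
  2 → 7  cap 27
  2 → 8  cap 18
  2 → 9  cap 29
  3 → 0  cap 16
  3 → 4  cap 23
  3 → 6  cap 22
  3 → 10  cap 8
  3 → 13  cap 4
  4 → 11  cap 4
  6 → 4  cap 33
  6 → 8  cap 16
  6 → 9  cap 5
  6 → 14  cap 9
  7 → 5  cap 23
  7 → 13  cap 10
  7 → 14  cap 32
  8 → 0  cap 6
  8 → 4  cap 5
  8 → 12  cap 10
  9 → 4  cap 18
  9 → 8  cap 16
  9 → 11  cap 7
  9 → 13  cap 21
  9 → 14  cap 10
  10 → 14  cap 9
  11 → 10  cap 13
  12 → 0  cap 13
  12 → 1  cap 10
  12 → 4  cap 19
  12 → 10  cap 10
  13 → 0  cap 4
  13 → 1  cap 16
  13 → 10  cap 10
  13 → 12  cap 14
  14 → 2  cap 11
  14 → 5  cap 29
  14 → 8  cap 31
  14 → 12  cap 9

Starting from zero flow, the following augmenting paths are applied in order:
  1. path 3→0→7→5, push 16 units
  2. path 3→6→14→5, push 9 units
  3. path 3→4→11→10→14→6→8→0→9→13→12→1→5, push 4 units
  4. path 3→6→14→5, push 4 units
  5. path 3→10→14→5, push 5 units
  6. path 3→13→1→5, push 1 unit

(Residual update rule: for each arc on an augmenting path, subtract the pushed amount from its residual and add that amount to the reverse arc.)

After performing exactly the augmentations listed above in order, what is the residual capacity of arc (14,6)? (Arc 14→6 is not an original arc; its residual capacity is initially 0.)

Residual capacity of (14,6): 9

after path 1 (3→0→7→5, push 16): res(14,6)=0
after path 2 (3→6→14→5, push 9): res(14,6)=9
after path 3 (3→4→11→10→14→6→8→0→9→13→12→1→5, push 4): res(14,6)=5
after path 4 (3→6→14→5, push 4): res(14,6)=9
after path 5 (3→10→14→5, push 5): res(14,6)=9
after path 6 (3→13→1→5, push 1): res(14,6)=9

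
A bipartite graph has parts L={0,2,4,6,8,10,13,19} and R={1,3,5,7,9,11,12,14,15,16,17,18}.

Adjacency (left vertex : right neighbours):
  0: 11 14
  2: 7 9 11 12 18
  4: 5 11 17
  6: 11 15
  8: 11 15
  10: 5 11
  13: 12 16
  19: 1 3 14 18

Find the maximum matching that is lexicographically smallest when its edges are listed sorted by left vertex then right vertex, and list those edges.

|M| = 8 (so the lex-smallest maximum matching has 8 edges)
process left vertices in ascending order; for each, take the smallest-labelled available neighbour that still permits 8 edges overall, or leave it unmatched if none does
lex-smallest matching: {0-14, 2-7, 4-17, 6-11, 8-15, 10-5, 13-12, 19-1}

Lex-smallest maximum matching: {(0,14), (2,7), (4,17), (6,11), (8,15), (10,5), (13,12), (19,1)}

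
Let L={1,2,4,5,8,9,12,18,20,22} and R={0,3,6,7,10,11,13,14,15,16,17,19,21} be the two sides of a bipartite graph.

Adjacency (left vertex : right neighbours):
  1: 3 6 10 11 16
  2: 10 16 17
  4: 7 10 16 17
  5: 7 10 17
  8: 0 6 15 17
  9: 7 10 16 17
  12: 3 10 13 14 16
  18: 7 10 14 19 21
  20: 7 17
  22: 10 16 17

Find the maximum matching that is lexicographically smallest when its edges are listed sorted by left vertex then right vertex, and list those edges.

Lex-smallest maximum matching: {(1,3), (2,10), (4,7), (5,17), (8,0), (9,16), (12,13), (18,14)}

|M| = 8 (so the lex-smallest maximum matching has 8 edges)
process left vertices in ascending order; for each, take the smallest-labelled available neighbour that still permits 8 edges overall, or leave it unmatched if none does
lex-smallest matching: {1-3, 2-10, 4-7, 5-17, 8-0, 9-16, 12-13, 18-14}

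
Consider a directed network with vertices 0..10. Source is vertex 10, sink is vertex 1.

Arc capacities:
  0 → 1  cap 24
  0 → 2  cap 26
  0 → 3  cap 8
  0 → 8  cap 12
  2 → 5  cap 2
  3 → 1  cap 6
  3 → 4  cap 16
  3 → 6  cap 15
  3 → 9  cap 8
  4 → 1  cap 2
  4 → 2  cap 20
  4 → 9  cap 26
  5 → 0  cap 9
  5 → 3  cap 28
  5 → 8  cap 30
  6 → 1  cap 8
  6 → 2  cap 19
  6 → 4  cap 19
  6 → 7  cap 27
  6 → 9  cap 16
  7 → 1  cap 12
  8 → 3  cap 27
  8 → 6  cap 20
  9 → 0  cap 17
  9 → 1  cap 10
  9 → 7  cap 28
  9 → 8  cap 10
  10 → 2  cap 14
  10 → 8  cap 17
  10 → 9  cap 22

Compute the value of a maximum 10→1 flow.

augment #1: 10→9→1 bottleneck 10, total now 10
augment #2: 10→8→3→1 bottleneck 6, total now 16
augment #3: 10→8→6→1 bottleneck 8, total now 24
augment #4: 10→9→0→1 bottleneck 12, total now 36
augment #5: 10→2→5→0→1 bottleneck 2, total now 38
augment #6: 10→8→3→4→1 bottleneck 2, total now 40
augment #7: 10→8→6→7→1 bottleneck 1, total now 41

Maximum flow value: 41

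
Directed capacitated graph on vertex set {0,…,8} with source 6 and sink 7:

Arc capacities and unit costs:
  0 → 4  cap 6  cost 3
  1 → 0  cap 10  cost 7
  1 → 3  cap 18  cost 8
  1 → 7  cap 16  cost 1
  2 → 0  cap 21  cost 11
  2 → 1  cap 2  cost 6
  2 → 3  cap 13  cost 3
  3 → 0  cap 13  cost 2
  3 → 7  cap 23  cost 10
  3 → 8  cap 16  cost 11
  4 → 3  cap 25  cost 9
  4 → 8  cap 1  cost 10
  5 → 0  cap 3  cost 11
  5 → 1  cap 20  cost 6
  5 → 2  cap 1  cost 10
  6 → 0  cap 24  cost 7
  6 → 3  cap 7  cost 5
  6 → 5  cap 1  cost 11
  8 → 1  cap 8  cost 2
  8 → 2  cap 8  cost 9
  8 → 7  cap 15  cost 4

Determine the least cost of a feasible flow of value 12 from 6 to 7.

shortest-cost path #1: 6→3→7 push 7 @ unit cost 15 (adds 105)
shortest-cost path #2: 6→5→1→7 push 1 @ unit cost 18 (adds 18)
shortest-cost path #3: 6→0→4→8→1→7 push 1 @ unit cost 23 (adds 23)
shortest-cost path #4: 6→0→4→3→7 push 3 @ unit cost 29 (adds 87)
total cost = 233

Minimum cost for 12 units: 233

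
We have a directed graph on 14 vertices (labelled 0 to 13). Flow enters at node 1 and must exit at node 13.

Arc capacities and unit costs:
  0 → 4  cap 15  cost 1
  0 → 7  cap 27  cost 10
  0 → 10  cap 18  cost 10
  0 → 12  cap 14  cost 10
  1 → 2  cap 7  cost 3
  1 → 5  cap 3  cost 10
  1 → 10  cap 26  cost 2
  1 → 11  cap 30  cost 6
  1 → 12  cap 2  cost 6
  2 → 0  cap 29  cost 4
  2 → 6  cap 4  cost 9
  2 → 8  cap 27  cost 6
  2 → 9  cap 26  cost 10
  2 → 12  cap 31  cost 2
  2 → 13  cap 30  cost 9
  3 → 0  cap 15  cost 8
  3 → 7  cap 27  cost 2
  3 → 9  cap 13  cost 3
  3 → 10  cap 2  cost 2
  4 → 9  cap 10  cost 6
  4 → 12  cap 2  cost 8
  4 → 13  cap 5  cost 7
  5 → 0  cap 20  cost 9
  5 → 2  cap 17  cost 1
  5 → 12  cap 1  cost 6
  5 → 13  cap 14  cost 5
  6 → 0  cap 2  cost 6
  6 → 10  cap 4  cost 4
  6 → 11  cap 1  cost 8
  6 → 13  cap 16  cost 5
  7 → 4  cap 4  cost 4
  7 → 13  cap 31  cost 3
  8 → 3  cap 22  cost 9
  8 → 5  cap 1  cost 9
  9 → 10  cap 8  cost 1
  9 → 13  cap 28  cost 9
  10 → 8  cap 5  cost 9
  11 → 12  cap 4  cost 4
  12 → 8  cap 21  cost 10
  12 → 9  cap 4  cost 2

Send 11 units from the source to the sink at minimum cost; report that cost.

Minimum cost for 11 units: 146

shortest-cost path #1: 1→2→13 push 7 @ unit cost 12 (adds 84)
shortest-cost path #2: 1→5→13 push 3 @ unit cost 15 (adds 45)
shortest-cost path #3: 1→12→9→13 push 1 @ unit cost 17 (adds 17)
total cost = 146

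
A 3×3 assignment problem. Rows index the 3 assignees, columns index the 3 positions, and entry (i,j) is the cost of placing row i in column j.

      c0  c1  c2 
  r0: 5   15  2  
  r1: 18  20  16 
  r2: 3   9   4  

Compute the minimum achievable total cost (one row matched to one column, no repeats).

Minimum assignment cost: 25

optimal assignment: row0→col2 (cost 2), row1→col1 (cost 20), row2→col0 (cost 3)
total = 2 + 20 + 3 = 25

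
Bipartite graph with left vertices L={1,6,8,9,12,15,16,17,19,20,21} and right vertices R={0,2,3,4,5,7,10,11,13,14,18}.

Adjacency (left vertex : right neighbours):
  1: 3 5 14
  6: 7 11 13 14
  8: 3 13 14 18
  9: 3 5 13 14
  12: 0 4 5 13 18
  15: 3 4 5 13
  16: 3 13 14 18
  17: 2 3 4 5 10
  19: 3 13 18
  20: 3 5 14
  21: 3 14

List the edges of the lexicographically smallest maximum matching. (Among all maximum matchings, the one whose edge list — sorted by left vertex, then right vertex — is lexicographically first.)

Lex-smallest maximum matching: {(1,3), (6,7), (8,13), (9,5), (12,0), (15,4), (16,14), (17,2), (19,18)}

|M| = 9 (so the lex-smallest maximum matching has 9 edges)
process left vertices in ascending order; for each, take the smallest-labelled available neighbour that still permits 9 edges overall, or leave it unmatched if none does
lex-smallest matching: {1-3, 6-7, 8-13, 9-5, 12-0, 15-4, 16-14, 17-2, 19-18}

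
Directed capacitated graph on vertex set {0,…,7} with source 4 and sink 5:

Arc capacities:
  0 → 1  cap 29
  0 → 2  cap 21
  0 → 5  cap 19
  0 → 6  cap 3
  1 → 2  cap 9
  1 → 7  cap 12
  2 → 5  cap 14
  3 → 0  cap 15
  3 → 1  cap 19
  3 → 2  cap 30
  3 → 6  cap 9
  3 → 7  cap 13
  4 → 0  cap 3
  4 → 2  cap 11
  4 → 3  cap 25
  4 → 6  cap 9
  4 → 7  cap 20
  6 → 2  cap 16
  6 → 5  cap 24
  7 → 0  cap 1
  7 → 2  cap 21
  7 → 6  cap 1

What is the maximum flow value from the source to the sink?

Maximum flow value: 52

augment #1: 4→0→5 bottleneck 3, total now 3
augment #2: 4→2→5 bottleneck 11, total now 14
augment #3: 4→6→5 bottleneck 9, total now 23
augment #4: 4→3→0→5 bottleneck 15, total now 38
augment #5: 4→3→2→5 bottleneck 3, total now 41
augment #6: 4→3→6→5 bottleneck 7, total now 48
augment #7: 4→7→0→5 bottleneck 1, total now 49
augment #8: 4→7→6→5 bottleneck 1, total now 50
augment #9: 4→7→2→3→6→5 bottleneck 2, total now 52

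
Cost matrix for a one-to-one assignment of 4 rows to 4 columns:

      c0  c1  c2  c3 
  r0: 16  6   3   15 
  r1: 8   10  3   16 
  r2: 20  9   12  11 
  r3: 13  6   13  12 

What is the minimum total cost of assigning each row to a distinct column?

optimal assignment: row0→col2 (cost 3), row1→col0 (cost 8), row2→col3 (cost 11), row3→col1 (cost 6)
total = 3 + 8 + 11 + 6 = 28

Minimum assignment cost: 28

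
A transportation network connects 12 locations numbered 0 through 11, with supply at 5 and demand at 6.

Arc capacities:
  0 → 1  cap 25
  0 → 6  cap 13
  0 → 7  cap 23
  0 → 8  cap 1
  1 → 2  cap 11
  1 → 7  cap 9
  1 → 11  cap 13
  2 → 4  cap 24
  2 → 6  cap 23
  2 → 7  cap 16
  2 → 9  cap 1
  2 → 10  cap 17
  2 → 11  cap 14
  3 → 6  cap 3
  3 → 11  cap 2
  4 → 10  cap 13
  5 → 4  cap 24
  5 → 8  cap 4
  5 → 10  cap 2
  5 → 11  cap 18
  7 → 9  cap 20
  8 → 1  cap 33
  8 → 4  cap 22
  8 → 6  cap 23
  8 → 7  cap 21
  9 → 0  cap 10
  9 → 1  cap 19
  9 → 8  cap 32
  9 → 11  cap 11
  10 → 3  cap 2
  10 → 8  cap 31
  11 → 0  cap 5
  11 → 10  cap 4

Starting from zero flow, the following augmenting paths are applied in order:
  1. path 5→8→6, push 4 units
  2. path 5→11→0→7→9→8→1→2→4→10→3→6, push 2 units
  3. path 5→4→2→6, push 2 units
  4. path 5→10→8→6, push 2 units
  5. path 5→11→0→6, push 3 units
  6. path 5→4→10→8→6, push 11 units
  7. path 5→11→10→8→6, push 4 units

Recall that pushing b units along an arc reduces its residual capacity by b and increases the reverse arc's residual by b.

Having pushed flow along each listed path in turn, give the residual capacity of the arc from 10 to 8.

Residual capacity of (10,8): 14

after path 1 (5→8→6, push 4): res(10,8)=31
after path 2 (5→11→0→7→9→8→1→2→4→10→3→6, push 2): res(10,8)=31
after path 3 (5→4→2→6, push 2): res(10,8)=31
after path 4 (5→10→8→6, push 2): res(10,8)=29
after path 5 (5→11→0→6, push 3): res(10,8)=29
after path 6 (5→4→10→8→6, push 11): res(10,8)=18
after path 7 (5→11→10→8→6, push 4): res(10,8)=14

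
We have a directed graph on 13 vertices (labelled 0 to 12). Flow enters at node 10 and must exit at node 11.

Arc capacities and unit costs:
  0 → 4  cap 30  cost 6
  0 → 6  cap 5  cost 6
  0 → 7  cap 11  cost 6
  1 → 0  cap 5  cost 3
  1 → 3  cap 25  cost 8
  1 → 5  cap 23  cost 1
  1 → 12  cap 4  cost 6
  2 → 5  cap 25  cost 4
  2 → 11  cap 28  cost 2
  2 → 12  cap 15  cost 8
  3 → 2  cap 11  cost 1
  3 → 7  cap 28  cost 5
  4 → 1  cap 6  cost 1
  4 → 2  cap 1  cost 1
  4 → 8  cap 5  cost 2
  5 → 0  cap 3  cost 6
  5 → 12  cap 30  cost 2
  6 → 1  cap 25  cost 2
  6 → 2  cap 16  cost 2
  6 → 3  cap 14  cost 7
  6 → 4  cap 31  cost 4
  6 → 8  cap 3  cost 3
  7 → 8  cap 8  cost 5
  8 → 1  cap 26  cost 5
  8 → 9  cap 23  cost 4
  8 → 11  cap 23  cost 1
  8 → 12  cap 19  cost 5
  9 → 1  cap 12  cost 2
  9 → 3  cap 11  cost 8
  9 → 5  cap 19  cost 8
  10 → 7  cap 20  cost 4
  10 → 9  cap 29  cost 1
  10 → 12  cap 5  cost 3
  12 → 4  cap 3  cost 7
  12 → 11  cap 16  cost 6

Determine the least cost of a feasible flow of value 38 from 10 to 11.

shortest-cost path #1: 10→12→11 push 5 @ unit cost 9 (adds 45)
shortest-cost path #2: 10→7→8→11 push 8 @ unit cost 10 (adds 80)
shortest-cost path #3: 10→9→1→5→12→11 push 11 @ unit cost 12 (adds 132)
shortest-cost path #4: 10→9→3→2→11 push 11 @ unit cost 12 (adds 132)
shortest-cost path #5: 10→9→1→0→4→8→11 push 1 @ unit cost 15 (adds 15)
shortest-cost path #6: 10→9→5→1→0→4→8→11 push 2 @ unit cost 20 (adds 40)
total cost = 444

Minimum cost for 38 units: 444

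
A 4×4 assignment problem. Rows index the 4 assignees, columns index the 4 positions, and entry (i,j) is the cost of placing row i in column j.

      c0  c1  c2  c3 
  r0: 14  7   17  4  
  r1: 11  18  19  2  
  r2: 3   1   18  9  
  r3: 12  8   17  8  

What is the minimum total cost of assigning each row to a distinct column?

Minimum assignment cost: 29

optimal assignment: row0→col1 (cost 7), row1→col3 (cost 2), row2→col0 (cost 3), row3→col2 (cost 17)
total = 7 + 2 + 3 + 17 = 29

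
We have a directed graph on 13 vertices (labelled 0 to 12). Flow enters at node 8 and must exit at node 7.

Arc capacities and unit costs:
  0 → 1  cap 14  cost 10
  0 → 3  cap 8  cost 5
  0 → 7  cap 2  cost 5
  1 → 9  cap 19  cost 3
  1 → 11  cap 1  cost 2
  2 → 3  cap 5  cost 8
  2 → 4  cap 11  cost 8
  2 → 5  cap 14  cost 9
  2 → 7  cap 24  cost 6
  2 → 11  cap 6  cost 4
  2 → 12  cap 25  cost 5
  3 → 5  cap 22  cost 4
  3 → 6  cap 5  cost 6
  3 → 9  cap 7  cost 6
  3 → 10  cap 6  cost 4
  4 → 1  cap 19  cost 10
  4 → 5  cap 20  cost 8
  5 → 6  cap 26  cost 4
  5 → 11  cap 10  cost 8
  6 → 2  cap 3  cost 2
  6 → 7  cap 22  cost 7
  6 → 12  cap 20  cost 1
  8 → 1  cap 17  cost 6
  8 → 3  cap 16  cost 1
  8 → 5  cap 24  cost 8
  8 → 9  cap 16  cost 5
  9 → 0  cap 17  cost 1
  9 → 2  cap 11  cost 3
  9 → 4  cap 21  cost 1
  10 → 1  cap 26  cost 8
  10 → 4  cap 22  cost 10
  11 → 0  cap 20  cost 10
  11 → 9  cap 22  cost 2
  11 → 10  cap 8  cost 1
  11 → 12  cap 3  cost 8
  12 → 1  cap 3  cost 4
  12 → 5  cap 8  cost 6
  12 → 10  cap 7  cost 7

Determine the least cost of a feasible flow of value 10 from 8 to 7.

Minimum cost for 10 units: 134

shortest-cost path #1: 8→9→0→7 push 2 @ unit cost 11 (adds 22)
shortest-cost path #2: 8→9→2→7 push 8 @ unit cost 14 (adds 112)
total cost = 134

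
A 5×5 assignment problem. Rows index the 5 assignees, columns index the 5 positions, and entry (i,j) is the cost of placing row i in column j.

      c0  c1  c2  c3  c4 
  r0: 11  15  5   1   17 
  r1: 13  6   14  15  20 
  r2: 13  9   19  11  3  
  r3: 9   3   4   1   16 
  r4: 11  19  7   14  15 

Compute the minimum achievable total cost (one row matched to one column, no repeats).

Minimum assignment cost: 25

optimal assignment: row0→col3 (cost 1), row1→col1 (cost 6), row2→col4 (cost 3), row3→col2 (cost 4), row4→col0 (cost 11)
total = 1 + 6 + 3 + 4 + 11 = 25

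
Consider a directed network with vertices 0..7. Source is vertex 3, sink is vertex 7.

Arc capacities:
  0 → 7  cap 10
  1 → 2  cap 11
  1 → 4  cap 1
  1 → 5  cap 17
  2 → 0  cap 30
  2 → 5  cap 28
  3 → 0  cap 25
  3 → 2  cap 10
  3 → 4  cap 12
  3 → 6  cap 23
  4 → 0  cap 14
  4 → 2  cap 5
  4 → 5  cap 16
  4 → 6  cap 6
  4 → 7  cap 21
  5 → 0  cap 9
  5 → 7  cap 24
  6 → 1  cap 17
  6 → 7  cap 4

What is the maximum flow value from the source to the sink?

augment #1: 3→0→7 bottleneck 10, total now 10
augment #2: 3→4→7 bottleneck 12, total now 22
augment #3: 3→6→7 bottleneck 4, total now 26
augment #4: 3→2→5→7 bottleneck 10, total now 36
augment #5: 3→6→1→4→7 bottleneck 1, total now 37
augment #6: 3→6→1→5→7 bottleneck 14, total now 51

Maximum flow value: 51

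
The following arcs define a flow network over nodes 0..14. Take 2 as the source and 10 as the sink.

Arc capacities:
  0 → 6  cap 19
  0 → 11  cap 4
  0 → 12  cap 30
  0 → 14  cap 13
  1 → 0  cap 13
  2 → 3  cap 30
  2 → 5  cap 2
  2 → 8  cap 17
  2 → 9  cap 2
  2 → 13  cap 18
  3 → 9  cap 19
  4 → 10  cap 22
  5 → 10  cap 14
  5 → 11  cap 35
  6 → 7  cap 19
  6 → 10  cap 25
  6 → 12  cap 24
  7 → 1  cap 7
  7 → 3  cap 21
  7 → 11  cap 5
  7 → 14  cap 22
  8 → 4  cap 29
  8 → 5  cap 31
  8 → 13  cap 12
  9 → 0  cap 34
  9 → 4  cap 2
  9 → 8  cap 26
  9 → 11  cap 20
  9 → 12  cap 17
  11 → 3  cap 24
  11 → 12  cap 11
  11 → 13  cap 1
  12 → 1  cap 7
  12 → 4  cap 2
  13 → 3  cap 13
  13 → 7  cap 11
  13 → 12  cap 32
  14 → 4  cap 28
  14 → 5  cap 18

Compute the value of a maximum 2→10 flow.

Maximum flow value: 55

augment #1: 2→5→10 bottleneck 2, total now 2
augment #2: 2→8→4→10 bottleneck 17, total now 19
augment #3: 2→9→4→10 bottleneck 2, total now 21
augment #4: 2→13→12→4→10 bottleneck 2, total now 23
augment #5: 2→3→9→0→6→10 bottleneck 19, total now 42
augment #6: 2→13→7→14→4→10 bottleneck 1, total now 43
augment #7: 2→13→7→14→5→10 bottleneck 10, total now 53
augment #8: 2→13→12→1→0→14→5→10 bottleneck 2, total now 55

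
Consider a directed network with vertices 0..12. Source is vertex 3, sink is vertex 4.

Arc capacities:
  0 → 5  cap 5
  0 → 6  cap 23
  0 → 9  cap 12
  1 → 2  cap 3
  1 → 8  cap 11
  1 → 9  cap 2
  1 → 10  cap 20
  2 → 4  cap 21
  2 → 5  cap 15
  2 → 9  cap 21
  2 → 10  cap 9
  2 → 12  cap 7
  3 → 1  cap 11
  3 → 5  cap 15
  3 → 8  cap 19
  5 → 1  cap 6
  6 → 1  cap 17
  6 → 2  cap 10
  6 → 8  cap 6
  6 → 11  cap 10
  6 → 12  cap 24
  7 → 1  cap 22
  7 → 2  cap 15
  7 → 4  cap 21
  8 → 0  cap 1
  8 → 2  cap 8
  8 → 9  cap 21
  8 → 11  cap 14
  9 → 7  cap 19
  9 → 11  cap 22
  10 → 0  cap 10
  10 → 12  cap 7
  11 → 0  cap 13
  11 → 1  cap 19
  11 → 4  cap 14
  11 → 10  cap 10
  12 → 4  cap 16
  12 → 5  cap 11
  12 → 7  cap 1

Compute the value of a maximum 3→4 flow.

Maximum flow value: 36

augment #1: 3→1→2→4 bottleneck 3, total now 3
augment #2: 3→8→2→4 bottleneck 8, total now 11
augment #3: 3→8→11→4 bottleneck 11, total now 22
augment #4: 3→1→8→11→4 bottleneck 3, total now 25
augment #5: 3→1→9→7→4 bottleneck 2, total now 27
augment #6: 3→1→10→12→4 bottleneck 3, total now 30
augment #7: 3→5→1→10→12→4 bottleneck 4, total now 34
augment #8: 3→5→1→8→9→7→4 bottleneck 2, total now 36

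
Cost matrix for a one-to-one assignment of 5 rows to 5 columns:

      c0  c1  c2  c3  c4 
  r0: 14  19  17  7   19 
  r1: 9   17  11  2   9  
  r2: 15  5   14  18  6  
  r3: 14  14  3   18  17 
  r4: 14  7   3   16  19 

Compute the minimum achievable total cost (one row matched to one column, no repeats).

one of 2 optimal assignments: row0→col0 (cost 14), row1→col3 (cost 2), row2→col4 (cost 6), row3→col2 (cost 3), row4→col1 (cost 7)
total = 14 + 2 + 6 + 3 + 7 = 32

Minimum assignment cost: 32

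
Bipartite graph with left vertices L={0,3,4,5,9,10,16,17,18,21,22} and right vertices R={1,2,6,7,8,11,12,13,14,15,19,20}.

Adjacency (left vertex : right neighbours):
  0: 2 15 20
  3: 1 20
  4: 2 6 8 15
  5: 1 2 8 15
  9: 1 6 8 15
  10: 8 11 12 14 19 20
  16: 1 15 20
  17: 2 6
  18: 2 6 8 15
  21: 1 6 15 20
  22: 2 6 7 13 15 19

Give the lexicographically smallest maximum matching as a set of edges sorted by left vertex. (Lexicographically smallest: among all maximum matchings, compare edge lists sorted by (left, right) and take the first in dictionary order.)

|M| = 8 (so the lex-smallest maximum matching has 8 edges)
process left vertices in ascending order; for each, take the smallest-labelled available neighbour that still permits 8 edges overall, or leave it unmatched if none does
lex-smallest matching: {0-2, 3-1, 4-6, 5-8, 9-15, 10-11, 16-20, 22-7}

Lex-smallest maximum matching: {(0,2), (3,1), (4,6), (5,8), (9,15), (10,11), (16,20), (22,7)}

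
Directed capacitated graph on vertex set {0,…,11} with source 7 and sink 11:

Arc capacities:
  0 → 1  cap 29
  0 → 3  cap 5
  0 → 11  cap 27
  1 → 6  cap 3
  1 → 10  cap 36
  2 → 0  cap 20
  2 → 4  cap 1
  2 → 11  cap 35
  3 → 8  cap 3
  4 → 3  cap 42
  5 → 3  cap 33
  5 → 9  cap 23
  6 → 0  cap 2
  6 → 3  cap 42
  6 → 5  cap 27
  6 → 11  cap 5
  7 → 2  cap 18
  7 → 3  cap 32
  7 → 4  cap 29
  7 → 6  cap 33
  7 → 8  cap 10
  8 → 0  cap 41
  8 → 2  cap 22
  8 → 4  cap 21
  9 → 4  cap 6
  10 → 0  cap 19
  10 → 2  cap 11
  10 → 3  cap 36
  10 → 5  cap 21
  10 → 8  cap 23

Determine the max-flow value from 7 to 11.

Maximum flow value: 38

augment #1: 7→2→11 bottleneck 18, total now 18
augment #2: 7→6→11 bottleneck 5, total now 23
augment #3: 7→6→0→11 bottleneck 2, total now 25
augment #4: 7→8→0→11 bottleneck 10, total now 35
augment #5: 7→3→8→0→11 bottleneck 3, total now 38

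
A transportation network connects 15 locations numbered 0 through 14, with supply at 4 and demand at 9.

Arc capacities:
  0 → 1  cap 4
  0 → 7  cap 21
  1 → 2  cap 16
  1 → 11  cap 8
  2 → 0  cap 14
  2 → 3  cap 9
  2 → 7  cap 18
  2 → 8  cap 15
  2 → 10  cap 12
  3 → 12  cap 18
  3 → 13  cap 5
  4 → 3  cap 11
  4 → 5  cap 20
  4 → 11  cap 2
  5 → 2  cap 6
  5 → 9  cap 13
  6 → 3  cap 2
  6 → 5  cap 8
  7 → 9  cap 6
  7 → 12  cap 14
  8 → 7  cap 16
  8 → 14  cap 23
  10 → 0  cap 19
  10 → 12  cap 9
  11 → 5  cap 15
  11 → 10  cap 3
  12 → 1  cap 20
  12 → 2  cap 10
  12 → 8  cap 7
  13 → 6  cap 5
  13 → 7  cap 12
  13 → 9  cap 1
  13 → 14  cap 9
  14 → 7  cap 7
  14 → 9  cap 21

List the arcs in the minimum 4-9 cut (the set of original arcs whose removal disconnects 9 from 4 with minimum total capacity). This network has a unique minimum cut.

augment #1: 4→5→9 push 13
augment #2: 4→3→13→9 push 1
augment #3: 4→3→13→7→9 push 4
augment #4: 4→5→2→7→9 push 2
augment #5: 4→3→12→8→14→9 push 6
augment #6: 4→5→2→8→14→9 push 4
augment #7: 4→11→10→12→8→14→9 push 1
augment #8: 4→11→10→0→7→13→14→9 push 1
max flow = 32; residual-reachable set from 4 gives S-side
cut edges (S→T): {(4,3), (4,11), (5,2), (5,9)} total cap 32

Min-cut arcs: {(4,3), (4,11), (5,2), (5,9)} (total capacity 32)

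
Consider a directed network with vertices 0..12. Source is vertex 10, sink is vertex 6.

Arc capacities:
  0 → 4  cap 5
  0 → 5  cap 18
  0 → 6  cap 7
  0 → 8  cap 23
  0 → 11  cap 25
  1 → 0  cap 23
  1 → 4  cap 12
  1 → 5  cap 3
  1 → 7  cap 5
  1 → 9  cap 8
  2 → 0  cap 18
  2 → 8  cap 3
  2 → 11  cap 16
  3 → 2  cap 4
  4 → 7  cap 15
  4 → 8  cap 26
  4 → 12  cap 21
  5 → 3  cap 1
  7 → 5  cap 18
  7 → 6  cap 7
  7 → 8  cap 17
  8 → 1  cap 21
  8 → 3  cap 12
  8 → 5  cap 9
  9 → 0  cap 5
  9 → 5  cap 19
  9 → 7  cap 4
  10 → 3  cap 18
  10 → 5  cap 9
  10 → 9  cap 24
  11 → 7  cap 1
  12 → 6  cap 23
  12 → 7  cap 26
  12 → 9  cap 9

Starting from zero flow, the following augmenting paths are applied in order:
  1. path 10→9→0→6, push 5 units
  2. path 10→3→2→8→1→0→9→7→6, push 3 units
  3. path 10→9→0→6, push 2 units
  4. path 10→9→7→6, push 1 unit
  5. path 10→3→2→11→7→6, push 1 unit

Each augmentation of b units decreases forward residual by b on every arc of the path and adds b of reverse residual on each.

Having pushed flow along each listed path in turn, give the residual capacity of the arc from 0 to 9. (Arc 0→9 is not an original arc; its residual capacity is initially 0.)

after path 1 (10→9→0→6, push 5): res(0,9)=5
after path 2 (10→3→2→8→1→0→9→7→6, push 3): res(0,9)=2
after path 3 (10→9→0→6, push 2): res(0,9)=4
after path 4 (10→9→7→6, push 1): res(0,9)=4
after path 5 (10→3→2→11→7→6, push 1): res(0,9)=4

Residual capacity of (0,9): 4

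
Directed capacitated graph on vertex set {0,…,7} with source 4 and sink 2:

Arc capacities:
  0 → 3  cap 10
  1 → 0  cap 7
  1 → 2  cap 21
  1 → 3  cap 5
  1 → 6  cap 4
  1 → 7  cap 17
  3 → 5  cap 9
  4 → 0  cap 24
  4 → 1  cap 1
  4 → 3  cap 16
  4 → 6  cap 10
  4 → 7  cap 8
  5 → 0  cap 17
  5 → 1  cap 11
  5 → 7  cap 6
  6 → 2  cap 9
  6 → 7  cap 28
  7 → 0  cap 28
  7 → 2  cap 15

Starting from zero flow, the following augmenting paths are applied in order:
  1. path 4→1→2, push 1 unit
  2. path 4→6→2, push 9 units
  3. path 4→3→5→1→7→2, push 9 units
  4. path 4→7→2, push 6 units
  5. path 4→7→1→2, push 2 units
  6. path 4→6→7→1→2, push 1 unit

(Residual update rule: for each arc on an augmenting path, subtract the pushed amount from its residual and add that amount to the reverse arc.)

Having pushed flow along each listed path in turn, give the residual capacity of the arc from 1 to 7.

Residual capacity of (1,7): 11

after path 1 (4→1→2, push 1): res(1,7)=17
after path 2 (4→6→2, push 9): res(1,7)=17
after path 3 (4→3→5→1→7→2, push 9): res(1,7)=8
after path 4 (4→7→2, push 6): res(1,7)=8
after path 5 (4→7→1→2, push 2): res(1,7)=10
after path 6 (4→6→7→1→2, push 1): res(1,7)=11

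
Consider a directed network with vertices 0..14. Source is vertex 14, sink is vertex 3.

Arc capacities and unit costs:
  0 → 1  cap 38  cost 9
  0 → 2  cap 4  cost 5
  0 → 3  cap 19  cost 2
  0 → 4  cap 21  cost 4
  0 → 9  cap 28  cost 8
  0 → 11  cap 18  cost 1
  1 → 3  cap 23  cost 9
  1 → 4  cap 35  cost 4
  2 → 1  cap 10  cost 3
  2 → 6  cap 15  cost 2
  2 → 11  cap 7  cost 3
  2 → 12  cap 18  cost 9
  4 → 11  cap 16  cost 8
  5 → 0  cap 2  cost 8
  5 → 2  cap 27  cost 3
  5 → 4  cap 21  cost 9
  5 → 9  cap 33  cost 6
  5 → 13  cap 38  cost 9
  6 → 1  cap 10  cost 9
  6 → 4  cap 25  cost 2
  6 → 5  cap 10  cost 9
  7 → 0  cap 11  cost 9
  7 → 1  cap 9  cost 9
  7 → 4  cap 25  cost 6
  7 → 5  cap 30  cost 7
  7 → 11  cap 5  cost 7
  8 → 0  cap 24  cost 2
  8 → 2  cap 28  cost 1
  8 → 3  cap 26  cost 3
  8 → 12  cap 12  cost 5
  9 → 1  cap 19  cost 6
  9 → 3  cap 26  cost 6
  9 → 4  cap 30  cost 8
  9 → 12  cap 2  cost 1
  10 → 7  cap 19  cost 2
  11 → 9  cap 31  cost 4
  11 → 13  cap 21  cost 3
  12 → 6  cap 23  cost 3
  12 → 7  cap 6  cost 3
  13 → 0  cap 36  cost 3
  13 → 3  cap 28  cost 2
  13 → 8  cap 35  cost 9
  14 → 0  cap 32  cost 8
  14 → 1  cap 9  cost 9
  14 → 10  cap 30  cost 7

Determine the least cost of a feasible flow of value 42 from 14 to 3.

shortest-cost path #1: 14→0→3 push 19 @ unit cost 10 (adds 190)
shortest-cost path #2: 14→0→11→13→3 push 13 @ unit cost 14 (adds 182)
shortest-cost path #3: 14→1→3 push 9 @ unit cost 18 (adds 162)
shortest-cost path #4: 14→10→7→11→13→3 push 1 @ unit cost 21 (adds 21)
total cost = 555

Minimum cost for 42 units: 555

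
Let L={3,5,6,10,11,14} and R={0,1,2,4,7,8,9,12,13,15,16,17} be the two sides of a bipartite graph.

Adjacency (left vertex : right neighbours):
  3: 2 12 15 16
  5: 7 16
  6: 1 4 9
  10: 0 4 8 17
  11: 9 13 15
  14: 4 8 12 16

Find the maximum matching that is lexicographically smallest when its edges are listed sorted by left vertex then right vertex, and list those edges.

Lex-smallest maximum matching: {(3,2), (5,7), (6,1), (10,0), (11,9), (14,4)}

|M| = 6 (so the lex-smallest maximum matching has 6 edges)
process left vertices in ascending order; for each, take the smallest-labelled available neighbour that still permits 6 edges overall, or leave it unmatched if none does
lex-smallest matching: {3-2, 5-7, 6-1, 10-0, 11-9, 14-4}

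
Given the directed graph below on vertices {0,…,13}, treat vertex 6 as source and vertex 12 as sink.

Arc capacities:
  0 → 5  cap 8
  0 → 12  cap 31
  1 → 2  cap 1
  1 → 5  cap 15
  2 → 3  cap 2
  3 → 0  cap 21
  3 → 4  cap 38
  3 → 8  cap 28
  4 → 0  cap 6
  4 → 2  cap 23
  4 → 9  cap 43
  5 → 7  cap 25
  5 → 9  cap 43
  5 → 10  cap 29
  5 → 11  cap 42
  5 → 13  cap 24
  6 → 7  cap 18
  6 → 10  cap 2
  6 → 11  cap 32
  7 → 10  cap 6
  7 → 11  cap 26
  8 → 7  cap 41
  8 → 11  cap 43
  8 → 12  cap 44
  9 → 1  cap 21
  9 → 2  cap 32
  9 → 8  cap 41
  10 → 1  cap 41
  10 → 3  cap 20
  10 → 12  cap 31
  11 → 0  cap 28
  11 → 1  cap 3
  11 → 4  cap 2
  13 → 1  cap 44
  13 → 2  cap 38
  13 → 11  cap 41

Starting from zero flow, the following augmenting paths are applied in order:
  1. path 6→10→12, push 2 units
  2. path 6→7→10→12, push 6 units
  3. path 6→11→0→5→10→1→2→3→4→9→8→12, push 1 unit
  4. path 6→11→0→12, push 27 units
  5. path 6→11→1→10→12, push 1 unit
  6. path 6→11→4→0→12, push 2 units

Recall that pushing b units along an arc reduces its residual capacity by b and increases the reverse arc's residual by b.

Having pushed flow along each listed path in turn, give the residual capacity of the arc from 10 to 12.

after path 1 (6→10→12, push 2): res(10,12)=29
after path 2 (6→7→10→12, push 6): res(10,12)=23
after path 3 (6→11→0→5→10→1→2→3→4→9→8→12, push 1): res(10,12)=23
after path 4 (6→11→0→12, push 27): res(10,12)=23
after path 5 (6→11→1→10→12, push 1): res(10,12)=22
after path 6 (6→11→4→0→12, push 2): res(10,12)=22

Residual capacity of (10,12): 22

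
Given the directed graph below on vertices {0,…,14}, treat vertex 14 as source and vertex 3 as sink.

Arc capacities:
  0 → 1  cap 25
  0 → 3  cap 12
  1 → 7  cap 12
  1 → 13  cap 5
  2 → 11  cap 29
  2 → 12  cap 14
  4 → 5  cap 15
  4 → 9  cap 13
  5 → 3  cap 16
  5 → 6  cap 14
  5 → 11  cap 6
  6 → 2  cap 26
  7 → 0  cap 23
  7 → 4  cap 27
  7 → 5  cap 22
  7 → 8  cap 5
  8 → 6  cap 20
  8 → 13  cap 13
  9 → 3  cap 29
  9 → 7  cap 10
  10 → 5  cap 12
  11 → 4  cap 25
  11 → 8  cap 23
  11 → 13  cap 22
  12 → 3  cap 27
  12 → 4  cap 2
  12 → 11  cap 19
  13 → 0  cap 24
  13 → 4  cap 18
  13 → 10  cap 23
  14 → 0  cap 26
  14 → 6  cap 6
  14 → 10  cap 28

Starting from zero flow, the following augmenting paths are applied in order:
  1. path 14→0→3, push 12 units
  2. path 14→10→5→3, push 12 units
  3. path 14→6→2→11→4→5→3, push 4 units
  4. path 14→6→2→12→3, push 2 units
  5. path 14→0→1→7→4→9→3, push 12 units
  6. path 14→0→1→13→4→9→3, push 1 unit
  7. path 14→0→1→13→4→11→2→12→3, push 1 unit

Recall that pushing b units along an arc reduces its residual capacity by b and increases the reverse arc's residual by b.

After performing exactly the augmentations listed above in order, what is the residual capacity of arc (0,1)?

Residual capacity of (0,1): 11

after path 1 (14→0→3, push 12): res(0,1)=25
after path 2 (14→10→5→3, push 12): res(0,1)=25
after path 3 (14→6→2→11→4→5→3, push 4): res(0,1)=25
after path 4 (14→6→2→12→3, push 2): res(0,1)=25
after path 5 (14→0→1→7→4→9→3, push 12): res(0,1)=13
after path 6 (14→0→1→13→4→9→3, push 1): res(0,1)=12
after path 7 (14→0→1→13→4→11→2→12→3, push 1): res(0,1)=11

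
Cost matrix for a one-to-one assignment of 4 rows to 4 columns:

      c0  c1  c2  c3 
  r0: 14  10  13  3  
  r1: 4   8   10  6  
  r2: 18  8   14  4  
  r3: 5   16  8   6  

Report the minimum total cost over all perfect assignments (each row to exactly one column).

optimal assignment: row0→col3 (cost 3), row1→col0 (cost 4), row2→col1 (cost 8), row3→col2 (cost 8)
total = 3 + 4 + 8 + 8 = 23

Minimum assignment cost: 23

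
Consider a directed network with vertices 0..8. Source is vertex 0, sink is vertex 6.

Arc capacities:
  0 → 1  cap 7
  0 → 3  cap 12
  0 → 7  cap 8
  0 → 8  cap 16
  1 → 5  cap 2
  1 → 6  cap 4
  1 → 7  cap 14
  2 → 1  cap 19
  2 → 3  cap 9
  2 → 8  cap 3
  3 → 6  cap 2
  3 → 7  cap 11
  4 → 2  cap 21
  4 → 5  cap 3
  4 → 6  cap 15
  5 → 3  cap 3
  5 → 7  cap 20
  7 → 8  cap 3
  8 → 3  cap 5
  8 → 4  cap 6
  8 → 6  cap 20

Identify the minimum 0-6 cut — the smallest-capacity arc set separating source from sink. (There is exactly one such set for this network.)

augment #1: 0→1→6 push 4
augment #2: 0→3→6 push 2
augment #3: 0→8→6 push 16
augment #4: 0→7→8→6 push 3
max flow = 25; residual-reachable set from 0 gives S-side
cut edges (S→T): {(0,8), (1,6), (3,6), (7,8)} total cap 25

Min-cut arcs: {(0,8), (1,6), (3,6), (7,8)} (total capacity 25)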